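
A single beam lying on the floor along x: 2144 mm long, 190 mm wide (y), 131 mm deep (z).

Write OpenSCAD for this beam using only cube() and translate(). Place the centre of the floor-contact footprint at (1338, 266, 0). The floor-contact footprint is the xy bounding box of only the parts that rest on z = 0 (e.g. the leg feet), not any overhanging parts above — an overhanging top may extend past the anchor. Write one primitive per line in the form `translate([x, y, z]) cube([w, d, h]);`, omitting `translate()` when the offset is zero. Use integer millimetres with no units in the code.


translate([266, 171, 0]) cube([2144, 190, 131]);


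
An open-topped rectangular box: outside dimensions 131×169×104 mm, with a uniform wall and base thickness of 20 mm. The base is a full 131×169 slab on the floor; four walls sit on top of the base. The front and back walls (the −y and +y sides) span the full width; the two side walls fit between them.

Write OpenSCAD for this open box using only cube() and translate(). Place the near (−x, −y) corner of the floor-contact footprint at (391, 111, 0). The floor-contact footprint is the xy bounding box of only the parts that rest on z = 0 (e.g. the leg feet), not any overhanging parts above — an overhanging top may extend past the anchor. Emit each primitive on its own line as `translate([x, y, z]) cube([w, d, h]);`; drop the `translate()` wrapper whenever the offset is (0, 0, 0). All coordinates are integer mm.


translate([391, 111, 0]) cube([131, 169, 20]);
translate([391, 111, 20]) cube([131, 20, 84]);
translate([391, 260, 20]) cube([131, 20, 84]);
translate([391, 131, 20]) cube([20, 129, 84]);
translate([502, 131, 20]) cube([20, 129, 84]);


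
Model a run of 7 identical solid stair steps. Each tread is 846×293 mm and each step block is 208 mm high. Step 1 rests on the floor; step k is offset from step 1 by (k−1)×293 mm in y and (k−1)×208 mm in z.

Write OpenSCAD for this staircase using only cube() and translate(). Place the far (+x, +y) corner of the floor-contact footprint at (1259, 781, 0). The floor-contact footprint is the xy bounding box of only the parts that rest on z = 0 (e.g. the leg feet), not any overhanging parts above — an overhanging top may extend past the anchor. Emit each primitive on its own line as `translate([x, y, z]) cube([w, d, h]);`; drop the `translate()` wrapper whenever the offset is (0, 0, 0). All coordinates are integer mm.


translate([413, 488, 0]) cube([846, 293, 208]);
translate([413, 781, 208]) cube([846, 293, 208]);
translate([413, 1074, 416]) cube([846, 293, 208]);
translate([413, 1367, 624]) cube([846, 293, 208]);
translate([413, 1660, 832]) cube([846, 293, 208]);
translate([413, 1953, 1040]) cube([846, 293, 208]);
translate([413, 2246, 1248]) cube([846, 293, 208]);


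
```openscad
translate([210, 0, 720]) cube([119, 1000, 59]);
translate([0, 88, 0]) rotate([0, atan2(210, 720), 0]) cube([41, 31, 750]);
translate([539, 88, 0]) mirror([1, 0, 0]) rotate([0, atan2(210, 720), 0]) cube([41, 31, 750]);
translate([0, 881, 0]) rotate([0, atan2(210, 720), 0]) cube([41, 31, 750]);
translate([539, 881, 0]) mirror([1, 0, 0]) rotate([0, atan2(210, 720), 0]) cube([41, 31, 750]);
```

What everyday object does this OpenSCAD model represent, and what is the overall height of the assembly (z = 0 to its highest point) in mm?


A sawhorse. The overall height is 779 mm.

A beam across two mirrored pairs of raked legs — a sawhorse. The beam's underside is at z = 720 (matching the legs' vertical rise in atan2(210, 720)) and the beam is 59 mm tall, so its top is at 720 + 59 = 779 mm. The raked legs top out at the beam's underside, so that is the highest point.


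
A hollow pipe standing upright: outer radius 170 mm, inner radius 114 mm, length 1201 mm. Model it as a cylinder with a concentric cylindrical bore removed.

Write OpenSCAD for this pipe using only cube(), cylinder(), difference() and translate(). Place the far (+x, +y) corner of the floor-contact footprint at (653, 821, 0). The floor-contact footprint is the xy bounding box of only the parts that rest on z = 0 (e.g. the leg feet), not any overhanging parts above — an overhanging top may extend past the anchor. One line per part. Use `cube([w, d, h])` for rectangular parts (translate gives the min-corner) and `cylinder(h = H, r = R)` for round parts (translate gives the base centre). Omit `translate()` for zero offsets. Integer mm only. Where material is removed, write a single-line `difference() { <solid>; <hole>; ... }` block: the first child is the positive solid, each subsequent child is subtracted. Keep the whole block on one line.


difference() { translate([483, 651, 0]) cylinder(h = 1201, r = 170); translate([483, 651, 0]) cylinder(h = 1201, r = 114); }


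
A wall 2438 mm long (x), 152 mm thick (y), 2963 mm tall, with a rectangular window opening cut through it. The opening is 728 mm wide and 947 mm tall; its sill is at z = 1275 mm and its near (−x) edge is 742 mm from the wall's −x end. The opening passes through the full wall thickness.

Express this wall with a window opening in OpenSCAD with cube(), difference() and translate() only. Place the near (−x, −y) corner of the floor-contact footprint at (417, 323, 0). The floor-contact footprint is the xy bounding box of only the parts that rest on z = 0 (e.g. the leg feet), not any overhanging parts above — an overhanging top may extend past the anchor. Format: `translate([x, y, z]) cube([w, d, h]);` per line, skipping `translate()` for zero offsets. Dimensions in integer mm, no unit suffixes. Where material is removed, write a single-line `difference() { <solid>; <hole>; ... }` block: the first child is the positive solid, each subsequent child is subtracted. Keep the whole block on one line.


difference() { translate([417, 323, 0]) cube([2438, 152, 2963]); translate([1159, 323, 1275]) cube([728, 152, 947]); }


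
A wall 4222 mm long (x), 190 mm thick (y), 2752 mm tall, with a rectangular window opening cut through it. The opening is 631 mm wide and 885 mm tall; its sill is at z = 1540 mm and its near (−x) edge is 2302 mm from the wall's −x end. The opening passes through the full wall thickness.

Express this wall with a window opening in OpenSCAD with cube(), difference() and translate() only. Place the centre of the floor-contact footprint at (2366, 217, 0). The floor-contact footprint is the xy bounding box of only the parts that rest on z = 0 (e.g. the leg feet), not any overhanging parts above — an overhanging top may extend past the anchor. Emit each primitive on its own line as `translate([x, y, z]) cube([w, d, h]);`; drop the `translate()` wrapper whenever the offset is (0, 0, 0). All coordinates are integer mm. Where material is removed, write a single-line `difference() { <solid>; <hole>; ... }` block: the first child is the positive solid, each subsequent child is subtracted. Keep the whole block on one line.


difference() { translate([255, 122, 0]) cube([4222, 190, 2752]); translate([2557, 122, 1540]) cube([631, 190, 885]); }


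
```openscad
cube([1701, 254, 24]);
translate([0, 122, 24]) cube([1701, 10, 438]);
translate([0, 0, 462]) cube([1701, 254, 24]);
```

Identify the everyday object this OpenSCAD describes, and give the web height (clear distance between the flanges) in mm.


An I-beam. The web height is 438 mm.

Two wide flanges with a thin centred web — an I-beam. Overall 486 mm minus two 24 mm flanges gives a web of 486 − 2·24 = 438 mm.


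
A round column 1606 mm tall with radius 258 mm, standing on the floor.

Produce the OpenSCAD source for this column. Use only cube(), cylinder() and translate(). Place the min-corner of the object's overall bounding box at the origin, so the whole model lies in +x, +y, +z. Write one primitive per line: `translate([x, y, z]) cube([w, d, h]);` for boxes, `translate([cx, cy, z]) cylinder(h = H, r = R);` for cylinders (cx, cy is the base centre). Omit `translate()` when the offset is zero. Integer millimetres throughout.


translate([258, 258, 0]) cylinder(h = 1606, r = 258);


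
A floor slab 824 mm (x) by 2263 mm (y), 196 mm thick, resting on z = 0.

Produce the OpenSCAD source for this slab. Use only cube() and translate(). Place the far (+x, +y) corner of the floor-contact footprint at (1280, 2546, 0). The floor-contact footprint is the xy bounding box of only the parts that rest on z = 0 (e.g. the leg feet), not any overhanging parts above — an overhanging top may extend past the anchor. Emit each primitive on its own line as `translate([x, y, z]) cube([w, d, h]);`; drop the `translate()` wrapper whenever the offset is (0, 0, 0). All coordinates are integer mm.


translate([456, 283, 0]) cube([824, 2263, 196]);


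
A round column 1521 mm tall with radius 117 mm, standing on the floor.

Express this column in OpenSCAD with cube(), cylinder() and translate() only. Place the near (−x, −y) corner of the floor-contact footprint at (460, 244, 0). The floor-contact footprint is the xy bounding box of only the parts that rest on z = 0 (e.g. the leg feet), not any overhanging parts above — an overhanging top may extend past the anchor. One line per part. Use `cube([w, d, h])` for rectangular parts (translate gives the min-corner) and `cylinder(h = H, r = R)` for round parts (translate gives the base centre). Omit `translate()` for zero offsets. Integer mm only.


translate([577, 361, 0]) cylinder(h = 1521, r = 117);


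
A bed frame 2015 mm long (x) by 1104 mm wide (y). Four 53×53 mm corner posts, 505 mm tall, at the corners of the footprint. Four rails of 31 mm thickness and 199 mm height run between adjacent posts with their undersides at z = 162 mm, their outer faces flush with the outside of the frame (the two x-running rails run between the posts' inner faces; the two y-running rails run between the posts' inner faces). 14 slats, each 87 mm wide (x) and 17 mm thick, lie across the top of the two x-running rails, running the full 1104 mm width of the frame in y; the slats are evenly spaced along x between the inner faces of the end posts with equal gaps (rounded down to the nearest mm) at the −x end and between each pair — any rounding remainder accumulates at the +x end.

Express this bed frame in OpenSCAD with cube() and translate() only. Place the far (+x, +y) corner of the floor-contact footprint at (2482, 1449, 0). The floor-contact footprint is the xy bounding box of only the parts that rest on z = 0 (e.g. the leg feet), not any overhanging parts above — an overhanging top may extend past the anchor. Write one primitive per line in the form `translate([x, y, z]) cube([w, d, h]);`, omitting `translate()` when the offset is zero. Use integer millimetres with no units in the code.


translate([467, 345, 0]) cube([53, 53, 505]);
translate([467, 1396, 0]) cube([53, 53, 505]);
translate([2429, 345, 0]) cube([53, 53, 505]);
translate([2429, 1396, 0]) cube([53, 53, 505]);
translate([520, 345, 162]) cube([1909, 31, 199]);
translate([520, 1418, 162]) cube([1909, 31, 199]);
translate([467, 398, 162]) cube([31, 998, 199]);
translate([2451, 398, 162]) cube([31, 998, 199]);
translate([566, 345, 361]) cube([87, 1104, 17]);
translate([699, 345, 361]) cube([87, 1104, 17]);
translate([832, 345, 361]) cube([87, 1104, 17]);
translate([965, 345, 361]) cube([87, 1104, 17]);
translate([1098, 345, 361]) cube([87, 1104, 17]);
translate([1231, 345, 361]) cube([87, 1104, 17]);
translate([1364, 345, 361]) cube([87, 1104, 17]);
translate([1497, 345, 361]) cube([87, 1104, 17]);
translate([1630, 345, 361]) cube([87, 1104, 17]);
translate([1763, 345, 361]) cube([87, 1104, 17]);
translate([1896, 345, 361]) cube([87, 1104, 17]);
translate([2029, 345, 361]) cube([87, 1104, 17]);
translate([2162, 345, 361]) cube([87, 1104, 17]);
translate([2295, 345, 361]) cube([87, 1104, 17]);


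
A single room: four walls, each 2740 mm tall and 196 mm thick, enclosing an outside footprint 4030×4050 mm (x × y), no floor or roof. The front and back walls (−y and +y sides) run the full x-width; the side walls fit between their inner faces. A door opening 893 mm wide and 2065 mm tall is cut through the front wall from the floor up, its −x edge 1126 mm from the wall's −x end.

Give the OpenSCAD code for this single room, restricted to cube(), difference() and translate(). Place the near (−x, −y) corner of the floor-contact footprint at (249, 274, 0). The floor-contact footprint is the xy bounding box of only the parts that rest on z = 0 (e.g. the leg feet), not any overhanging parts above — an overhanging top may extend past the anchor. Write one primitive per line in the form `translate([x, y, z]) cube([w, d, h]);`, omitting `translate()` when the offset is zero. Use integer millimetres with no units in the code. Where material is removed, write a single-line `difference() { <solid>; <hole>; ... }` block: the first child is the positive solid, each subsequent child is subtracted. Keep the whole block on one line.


difference() { translate([249, 274, 0]) cube([4030, 196, 2740]); translate([1375, 274, 0]) cube([893, 196, 2065]); }
translate([249, 4128, 0]) cube([4030, 196, 2740]);
translate([249, 470, 0]) cube([196, 3658, 2740]);
translate([4083, 470, 0]) cube([196, 3658, 2740]);


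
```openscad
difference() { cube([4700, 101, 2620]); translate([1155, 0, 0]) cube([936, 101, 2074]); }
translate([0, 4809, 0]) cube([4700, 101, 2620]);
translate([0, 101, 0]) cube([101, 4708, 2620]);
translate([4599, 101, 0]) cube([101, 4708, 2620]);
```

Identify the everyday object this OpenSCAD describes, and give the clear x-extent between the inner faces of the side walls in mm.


A single room. The interior width is 4498 mm.

Four walls enclosing a rectangle with a door in the front wall — a room. Outside width 4700 minus two 101 mm walls gives 4498 mm.


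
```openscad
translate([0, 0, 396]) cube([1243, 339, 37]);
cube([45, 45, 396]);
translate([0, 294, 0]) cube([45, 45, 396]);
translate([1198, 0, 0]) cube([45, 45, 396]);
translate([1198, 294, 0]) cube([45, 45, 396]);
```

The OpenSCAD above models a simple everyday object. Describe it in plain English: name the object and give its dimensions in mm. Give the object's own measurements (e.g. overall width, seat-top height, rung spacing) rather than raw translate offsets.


A long wooden bench with a 1243 mm (x) × 339 mm (y) seat, 37 mm thick, its top surface 433 mm above the floor. Four 45 mm square legs at the seat corners, flush with the edges, run from z = 0 to the seat underside.


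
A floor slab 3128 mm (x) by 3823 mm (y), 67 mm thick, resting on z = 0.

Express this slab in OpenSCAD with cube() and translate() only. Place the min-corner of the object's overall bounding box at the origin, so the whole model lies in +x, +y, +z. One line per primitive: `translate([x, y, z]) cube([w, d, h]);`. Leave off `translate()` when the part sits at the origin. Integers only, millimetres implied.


cube([3128, 3823, 67]);


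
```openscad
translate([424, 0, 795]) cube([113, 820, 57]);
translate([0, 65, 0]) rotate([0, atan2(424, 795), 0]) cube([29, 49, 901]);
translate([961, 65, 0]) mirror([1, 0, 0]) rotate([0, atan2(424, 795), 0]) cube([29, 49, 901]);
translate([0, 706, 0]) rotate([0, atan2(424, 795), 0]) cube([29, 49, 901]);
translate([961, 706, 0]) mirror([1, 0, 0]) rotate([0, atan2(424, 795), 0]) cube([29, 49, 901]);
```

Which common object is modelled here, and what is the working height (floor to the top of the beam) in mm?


A sawhorse. The overall height is 852 mm.

A beam across two mirrored pairs of raked legs — a sawhorse. The beam's underside is at z = 795 (matching the legs' vertical rise in atan2(424, 795)) and the beam is 57 mm tall, so its top is at 795 + 57 = 852 mm. The raked legs top out at the beam's underside, so that is the highest point.


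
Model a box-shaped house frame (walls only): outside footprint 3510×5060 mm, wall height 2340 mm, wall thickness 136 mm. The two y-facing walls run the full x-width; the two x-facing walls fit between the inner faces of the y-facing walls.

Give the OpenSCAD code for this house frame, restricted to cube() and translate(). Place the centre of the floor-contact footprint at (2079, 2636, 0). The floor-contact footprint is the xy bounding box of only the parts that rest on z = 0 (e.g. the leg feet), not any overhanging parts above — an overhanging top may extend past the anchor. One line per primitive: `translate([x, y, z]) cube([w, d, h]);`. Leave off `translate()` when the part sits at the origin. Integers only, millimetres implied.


translate([324, 106, 0]) cube([3510, 136, 2340]);
translate([324, 5030, 0]) cube([3510, 136, 2340]);
translate([324, 242, 0]) cube([136, 4788, 2340]);
translate([3698, 242, 0]) cube([136, 4788, 2340]);


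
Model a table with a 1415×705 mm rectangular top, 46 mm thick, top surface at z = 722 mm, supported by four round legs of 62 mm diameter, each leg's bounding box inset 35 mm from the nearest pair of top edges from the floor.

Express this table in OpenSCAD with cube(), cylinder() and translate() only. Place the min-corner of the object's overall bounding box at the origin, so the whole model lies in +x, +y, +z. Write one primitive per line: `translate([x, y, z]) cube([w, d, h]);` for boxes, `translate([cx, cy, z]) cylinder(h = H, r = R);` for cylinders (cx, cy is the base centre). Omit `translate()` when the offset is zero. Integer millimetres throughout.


translate([0, 0, 676]) cube([1415, 705, 46]);
translate([66, 66, 0]) cylinder(h = 676, r = 31);
translate([1349, 66, 0]) cylinder(h = 676, r = 31);
translate([66, 639, 0]) cylinder(h = 676, r = 31);
translate([1349, 639, 0]) cylinder(h = 676, r = 31);


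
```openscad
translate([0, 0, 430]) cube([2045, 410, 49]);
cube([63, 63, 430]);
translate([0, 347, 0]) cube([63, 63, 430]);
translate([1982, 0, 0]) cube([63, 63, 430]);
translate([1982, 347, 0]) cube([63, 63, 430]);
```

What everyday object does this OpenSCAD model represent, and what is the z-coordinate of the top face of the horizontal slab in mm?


A bench. The seat-top height is 479 mm.

A long slab on four corner posts — a bench. The slab sits at z = 430 with thickness 49, so the top is 430 + 49 = 479 mm.


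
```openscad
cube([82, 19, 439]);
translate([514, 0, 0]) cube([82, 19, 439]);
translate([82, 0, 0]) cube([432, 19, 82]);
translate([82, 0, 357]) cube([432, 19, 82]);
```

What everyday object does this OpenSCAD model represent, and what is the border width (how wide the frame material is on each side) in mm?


A picture frame. The border width is 82 mm.

Four thin pieces enclosing a rectangular opening — a picture frame. The two full-height stiles are 439 mm tall; the top rail sits at z = 357 and is 82 mm tall, so the border above the opening is 439 − 357 = 82 mm, matching the stile x-width.


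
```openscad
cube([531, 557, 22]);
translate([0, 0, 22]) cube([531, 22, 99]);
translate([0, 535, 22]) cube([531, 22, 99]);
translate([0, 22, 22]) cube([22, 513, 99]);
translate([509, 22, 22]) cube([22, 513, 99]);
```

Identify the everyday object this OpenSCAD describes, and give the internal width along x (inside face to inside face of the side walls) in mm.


An open box. The internal width is 487 mm.

A 531×557 base slab with four walls standing on it — an open box. The base is 531 mm wide and the walls are 22 mm thick, so the internal width is 531 − 2 × 22 = 487 mm.


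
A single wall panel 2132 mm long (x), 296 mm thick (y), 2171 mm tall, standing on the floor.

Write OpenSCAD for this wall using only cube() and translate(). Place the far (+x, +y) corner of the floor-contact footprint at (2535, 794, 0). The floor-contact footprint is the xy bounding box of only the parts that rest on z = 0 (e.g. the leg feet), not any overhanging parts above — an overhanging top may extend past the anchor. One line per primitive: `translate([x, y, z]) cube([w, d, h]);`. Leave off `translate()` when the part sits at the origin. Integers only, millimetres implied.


translate([403, 498, 0]) cube([2132, 296, 2171]);


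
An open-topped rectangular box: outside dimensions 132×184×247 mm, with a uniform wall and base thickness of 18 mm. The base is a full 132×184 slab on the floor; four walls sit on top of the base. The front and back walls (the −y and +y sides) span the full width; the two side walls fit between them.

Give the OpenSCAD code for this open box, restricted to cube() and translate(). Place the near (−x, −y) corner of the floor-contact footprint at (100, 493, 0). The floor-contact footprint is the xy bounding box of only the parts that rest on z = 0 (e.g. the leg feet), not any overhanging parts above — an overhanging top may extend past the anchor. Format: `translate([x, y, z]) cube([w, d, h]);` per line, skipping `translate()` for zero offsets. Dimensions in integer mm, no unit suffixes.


translate([100, 493, 0]) cube([132, 184, 18]);
translate([100, 493, 18]) cube([132, 18, 229]);
translate([100, 659, 18]) cube([132, 18, 229]);
translate([100, 511, 18]) cube([18, 148, 229]);
translate([214, 511, 18]) cube([18, 148, 229]);


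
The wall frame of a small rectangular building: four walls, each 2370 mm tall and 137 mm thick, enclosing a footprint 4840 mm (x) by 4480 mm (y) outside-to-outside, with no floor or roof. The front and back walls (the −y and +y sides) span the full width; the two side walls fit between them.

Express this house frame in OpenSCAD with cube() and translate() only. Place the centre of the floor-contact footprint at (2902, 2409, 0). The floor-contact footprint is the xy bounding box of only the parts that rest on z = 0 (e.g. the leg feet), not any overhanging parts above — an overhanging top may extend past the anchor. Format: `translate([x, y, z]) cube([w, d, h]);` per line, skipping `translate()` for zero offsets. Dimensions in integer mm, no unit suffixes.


translate([482, 169, 0]) cube([4840, 137, 2370]);
translate([482, 4512, 0]) cube([4840, 137, 2370]);
translate([482, 306, 0]) cube([137, 4206, 2370]);
translate([5185, 306, 0]) cube([137, 4206, 2370]);


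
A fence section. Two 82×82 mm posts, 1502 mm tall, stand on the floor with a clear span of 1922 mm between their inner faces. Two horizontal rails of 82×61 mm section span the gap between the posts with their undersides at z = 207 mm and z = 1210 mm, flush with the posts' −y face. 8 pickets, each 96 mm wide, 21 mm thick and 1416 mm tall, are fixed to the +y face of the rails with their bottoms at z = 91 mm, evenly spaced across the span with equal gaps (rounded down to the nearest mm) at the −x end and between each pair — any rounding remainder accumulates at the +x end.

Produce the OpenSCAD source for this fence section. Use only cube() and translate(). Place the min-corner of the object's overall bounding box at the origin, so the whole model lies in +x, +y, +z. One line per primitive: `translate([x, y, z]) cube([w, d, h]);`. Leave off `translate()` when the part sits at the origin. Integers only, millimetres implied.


cube([82, 82, 1502]);
translate([2004, 0, 0]) cube([82, 82, 1502]);
translate([82, 0, 207]) cube([1922, 82, 61]);
translate([82, 0, 1210]) cube([1922, 82, 61]);
translate([210, 82, 91]) cube([96, 21, 1416]);
translate([434, 82, 91]) cube([96, 21, 1416]);
translate([658, 82, 91]) cube([96, 21, 1416]);
translate([882, 82, 91]) cube([96, 21, 1416]);
translate([1106, 82, 91]) cube([96, 21, 1416]);
translate([1330, 82, 91]) cube([96, 21, 1416]);
translate([1554, 82, 91]) cube([96, 21, 1416]);
translate([1778, 82, 91]) cube([96, 21, 1416]);


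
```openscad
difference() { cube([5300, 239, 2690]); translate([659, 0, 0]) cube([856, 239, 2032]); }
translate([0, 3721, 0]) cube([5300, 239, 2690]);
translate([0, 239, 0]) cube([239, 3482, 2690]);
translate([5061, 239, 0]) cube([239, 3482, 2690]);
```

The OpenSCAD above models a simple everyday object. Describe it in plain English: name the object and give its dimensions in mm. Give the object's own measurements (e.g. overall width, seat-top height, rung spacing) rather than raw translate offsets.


A single room: four walls, each 2690 mm tall and 239 mm thick, enclosing an outside footprint 5300×3960 mm (x × y), no floor or roof. The front and back walls (−y and +y sides) run the full x-width; the side walls fit between their inner faces. A door opening 856 mm wide and 2032 mm tall is cut through the front wall from the floor up, its −x edge 659 mm from the wall's −x end.


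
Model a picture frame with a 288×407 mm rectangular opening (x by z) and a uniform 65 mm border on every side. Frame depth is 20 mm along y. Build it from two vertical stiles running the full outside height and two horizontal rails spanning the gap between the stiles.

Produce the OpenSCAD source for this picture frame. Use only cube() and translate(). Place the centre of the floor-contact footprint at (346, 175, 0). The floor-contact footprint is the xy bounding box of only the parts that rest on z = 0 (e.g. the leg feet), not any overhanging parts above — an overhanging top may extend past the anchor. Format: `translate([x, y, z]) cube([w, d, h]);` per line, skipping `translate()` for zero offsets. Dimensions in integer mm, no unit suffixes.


translate([137, 165, 0]) cube([65, 20, 537]);
translate([490, 165, 0]) cube([65, 20, 537]);
translate([202, 165, 0]) cube([288, 20, 65]);
translate([202, 165, 472]) cube([288, 20, 65]);


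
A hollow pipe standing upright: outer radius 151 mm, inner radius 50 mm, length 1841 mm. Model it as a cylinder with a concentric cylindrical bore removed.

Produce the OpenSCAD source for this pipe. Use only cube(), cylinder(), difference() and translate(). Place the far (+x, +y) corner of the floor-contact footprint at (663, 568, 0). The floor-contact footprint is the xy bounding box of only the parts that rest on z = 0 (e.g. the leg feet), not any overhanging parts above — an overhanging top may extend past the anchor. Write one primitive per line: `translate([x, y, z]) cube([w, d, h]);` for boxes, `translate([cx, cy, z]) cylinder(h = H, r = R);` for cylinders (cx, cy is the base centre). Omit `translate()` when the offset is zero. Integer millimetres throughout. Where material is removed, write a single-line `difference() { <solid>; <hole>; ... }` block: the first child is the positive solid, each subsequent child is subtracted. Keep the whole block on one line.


difference() { translate([512, 417, 0]) cylinder(h = 1841, r = 151); translate([512, 417, 0]) cylinder(h = 1841, r = 50); }


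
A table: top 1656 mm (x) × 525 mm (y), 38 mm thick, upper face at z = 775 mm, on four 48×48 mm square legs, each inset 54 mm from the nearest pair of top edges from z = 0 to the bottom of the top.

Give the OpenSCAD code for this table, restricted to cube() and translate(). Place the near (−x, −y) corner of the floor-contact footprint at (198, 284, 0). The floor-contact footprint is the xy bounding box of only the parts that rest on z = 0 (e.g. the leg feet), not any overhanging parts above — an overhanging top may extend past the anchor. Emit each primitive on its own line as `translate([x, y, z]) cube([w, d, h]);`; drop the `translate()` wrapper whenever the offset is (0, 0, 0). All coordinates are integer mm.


translate([144, 230, 737]) cube([1656, 525, 38]);
translate([198, 284, 0]) cube([48, 48, 737]);
translate([1698, 284, 0]) cube([48, 48, 737]);
translate([198, 653, 0]) cube([48, 48, 737]);
translate([1698, 653, 0]) cube([48, 48, 737]);


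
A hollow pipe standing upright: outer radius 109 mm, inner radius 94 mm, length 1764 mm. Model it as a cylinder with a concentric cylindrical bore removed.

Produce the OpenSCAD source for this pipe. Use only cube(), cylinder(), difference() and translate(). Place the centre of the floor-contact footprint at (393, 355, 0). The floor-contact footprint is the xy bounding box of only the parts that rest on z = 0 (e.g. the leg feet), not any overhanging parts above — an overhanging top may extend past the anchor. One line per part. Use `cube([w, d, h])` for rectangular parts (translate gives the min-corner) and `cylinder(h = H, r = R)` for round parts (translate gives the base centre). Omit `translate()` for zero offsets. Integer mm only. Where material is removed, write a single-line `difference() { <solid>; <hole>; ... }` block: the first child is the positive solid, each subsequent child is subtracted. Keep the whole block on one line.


difference() { translate([393, 355, 0]) cylinder(h = 1764, r = 109); translate([393, 355, 0]) cylinder(h = 1764, r = 94); }


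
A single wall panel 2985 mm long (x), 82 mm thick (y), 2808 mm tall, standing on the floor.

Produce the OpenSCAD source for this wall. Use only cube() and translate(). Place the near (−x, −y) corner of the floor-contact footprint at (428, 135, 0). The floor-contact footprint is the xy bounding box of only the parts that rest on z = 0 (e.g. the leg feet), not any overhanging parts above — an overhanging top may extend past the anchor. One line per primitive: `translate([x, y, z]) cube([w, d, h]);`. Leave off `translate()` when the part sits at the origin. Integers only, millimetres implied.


translate([428, 135, 0]) cube([2985, 82, 2808]);


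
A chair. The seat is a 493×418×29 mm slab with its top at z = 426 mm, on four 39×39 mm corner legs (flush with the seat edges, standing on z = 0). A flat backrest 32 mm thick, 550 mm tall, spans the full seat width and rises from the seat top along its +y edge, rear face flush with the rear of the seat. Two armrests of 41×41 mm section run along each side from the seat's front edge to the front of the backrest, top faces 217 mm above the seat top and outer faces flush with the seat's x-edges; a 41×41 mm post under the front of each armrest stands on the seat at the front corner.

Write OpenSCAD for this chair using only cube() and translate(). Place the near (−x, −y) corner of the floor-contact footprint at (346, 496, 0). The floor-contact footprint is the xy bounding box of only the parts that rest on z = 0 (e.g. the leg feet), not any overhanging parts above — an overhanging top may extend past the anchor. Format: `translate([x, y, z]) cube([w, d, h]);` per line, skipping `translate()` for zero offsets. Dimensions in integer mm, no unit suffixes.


translate([346, 496, 397]) cube([493, 418, 29]);
translate([346, 496, 0]) cube([39, 39, 397]);
translate([800, 496, 0]) cube([39, 39, 397]);
translate([346, 875, 0]) cube([39, 39, 397]);
translate([800, 875, 0]) cube([39, 39, 397]);
translate([346, 882, 426]) cube([493, 32, 550]);
translate([346, 496, 602]) cube([41, 386, 41]);
translate([798, 496, 602]) cube([41, 386, 41]);
translate([346, 496, 426]) cube([41, 41, 176]);
translate([798, 496, 426]) cube([41, 41, 176]);


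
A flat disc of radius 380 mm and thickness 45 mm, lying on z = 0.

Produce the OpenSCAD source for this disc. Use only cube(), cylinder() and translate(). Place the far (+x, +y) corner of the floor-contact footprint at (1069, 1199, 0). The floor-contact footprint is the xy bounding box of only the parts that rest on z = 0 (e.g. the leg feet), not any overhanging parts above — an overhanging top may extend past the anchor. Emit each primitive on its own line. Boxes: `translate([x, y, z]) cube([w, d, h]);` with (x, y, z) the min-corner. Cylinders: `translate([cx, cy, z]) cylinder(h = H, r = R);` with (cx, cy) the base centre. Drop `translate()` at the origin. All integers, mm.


translate([689, 819, 0]) cylinder(h = 45, r = 380);


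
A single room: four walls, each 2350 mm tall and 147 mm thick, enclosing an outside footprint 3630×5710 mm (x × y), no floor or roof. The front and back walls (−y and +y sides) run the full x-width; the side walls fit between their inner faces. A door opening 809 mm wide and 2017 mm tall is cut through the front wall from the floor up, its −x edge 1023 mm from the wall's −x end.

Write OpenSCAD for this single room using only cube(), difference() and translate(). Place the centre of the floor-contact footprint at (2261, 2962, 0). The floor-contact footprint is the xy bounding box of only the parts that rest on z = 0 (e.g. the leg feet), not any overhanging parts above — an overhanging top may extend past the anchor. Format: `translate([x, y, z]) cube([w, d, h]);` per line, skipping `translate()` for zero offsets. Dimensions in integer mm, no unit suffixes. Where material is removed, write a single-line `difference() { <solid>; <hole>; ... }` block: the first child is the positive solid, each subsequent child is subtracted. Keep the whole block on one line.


difference() { translate([446, 107, 0]) cube([3630, 147, 2350]); translate([1469, 107, 0]) cube([809, 147, 2017]); }
translate([446, 5670, 0]) cube([3630, 147, 2350]);
translate([446, 254, 0]) cube([147, 5416, 2350]);
translate([3929, 254, 0]) cube([147, 5416, 2350]);


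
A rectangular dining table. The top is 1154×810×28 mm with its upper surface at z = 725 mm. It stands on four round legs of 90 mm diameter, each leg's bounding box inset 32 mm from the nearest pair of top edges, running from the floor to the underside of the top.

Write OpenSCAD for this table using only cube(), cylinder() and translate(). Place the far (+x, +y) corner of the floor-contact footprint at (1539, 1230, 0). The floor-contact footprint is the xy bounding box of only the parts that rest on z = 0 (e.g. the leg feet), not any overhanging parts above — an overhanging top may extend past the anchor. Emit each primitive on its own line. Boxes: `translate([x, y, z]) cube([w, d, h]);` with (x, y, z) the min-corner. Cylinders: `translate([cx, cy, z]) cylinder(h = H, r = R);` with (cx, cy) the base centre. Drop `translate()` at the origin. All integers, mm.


// leg_h = 725 - 28 = 697
translate([417, 452, 697]) cube([1154, 810, 28]);
translate([494, 529, 0]) cylinder(h = 697, r = 45);
translate([1494, 529, 0]) cylinder(h = 697, r = 45);
translate([494, 1185, 0]) cylinder(h = 697, r = 45);
translate([1494, 1185, 0]) cylinder(h = 697, r = 45);


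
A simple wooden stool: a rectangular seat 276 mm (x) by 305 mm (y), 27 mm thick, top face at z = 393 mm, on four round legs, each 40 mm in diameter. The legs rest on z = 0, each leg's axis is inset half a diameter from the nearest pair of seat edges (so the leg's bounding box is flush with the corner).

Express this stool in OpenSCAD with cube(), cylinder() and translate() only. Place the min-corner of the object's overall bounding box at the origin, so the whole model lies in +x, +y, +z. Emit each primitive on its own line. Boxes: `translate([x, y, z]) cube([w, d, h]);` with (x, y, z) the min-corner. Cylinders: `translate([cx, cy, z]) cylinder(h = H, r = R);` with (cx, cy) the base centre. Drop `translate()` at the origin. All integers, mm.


translate([0, 0, 366]) cube([276, 305, 27]);
translate([20, 20, 0]) cylinder(h = 366, r = 20);
translate([256, 20, 0]) cylinder(h = 366, r = 20);
translate([20, 285, 0]) cylinder(h = 366, r = 20);
translate([256, 285, 0]) cylinder(h = 366, r = 20);


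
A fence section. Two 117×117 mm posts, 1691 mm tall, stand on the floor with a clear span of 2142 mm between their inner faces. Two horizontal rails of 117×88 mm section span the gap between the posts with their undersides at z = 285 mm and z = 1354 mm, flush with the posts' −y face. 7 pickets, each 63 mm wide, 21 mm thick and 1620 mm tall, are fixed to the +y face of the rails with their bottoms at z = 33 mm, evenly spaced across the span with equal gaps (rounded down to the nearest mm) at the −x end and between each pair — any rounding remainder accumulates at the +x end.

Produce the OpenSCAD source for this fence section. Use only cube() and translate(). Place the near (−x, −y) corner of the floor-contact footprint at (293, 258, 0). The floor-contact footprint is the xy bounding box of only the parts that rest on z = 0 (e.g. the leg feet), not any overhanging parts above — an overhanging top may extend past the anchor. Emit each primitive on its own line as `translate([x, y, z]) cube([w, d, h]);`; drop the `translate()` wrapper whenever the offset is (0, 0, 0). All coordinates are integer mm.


translate([293, 258, 0]) cube([117, 117, 1691]);
translate([2552, 258, 0]) cube([117, 117, 1691]);
translate([410, 258, 285]) cube([2142, 117, 88]);
translate([410, 258, 1354]) cube([2142, 117, 88]);
translate([622, 375, 33]) cube([63, 21, 1620]);
translate([897, 375, 33]) cube([63, 21, 1620]);
translate([1172, 375, 33]) cube([63, 21, 1620]);
translate([1447, 375, 33]) cube([63, 21, 1620]);
translate([1722, 375, 33]) cube([63, 21, 1620]);
translate([1997, 375, 33]) cube([63, 21, 1620]);
translate([2272, 375, 33]) cube([63, 21, 1620]);


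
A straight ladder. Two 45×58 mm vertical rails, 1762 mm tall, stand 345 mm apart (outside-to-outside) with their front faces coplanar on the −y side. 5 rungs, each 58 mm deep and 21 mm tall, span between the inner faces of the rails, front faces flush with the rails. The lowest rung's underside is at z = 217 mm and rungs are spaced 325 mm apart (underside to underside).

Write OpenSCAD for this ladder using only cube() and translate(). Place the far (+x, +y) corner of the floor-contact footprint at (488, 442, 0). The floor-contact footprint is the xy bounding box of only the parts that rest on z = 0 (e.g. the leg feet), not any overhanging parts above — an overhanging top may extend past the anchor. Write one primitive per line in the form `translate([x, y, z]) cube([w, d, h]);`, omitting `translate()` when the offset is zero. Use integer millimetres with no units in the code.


// rung span = 345 - 2*45 = 255
// rung[k] z = 217 + k*325
translate([143, 384, 0]) cube([45, 58, 1762]);
translate([443, 384, 0]) cube([45, 58, 1762]);
translate([188, 384, 217]) cube([255, 58, 21]);
translate([188, 384, 542]) cube([255, 58, 21]);
translate([188, 384, 867]) cube([255, 58, 21]);
translate([188, 384, 1192]) cube([255, 58, 21]);
translate([188, 384, 1517]) cube([255, 58, 21]);


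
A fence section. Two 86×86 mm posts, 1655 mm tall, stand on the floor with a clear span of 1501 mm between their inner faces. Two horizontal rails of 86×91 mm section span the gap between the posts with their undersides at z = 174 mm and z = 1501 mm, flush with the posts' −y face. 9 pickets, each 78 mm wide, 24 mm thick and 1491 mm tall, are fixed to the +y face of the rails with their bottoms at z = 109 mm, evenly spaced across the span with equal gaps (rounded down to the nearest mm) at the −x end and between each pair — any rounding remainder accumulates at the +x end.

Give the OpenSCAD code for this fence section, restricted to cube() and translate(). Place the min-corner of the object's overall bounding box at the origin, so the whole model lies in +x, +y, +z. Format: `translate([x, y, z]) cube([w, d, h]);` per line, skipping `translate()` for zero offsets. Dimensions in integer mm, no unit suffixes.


cube([86, 86, 1655]);
translate([1587, 0, 0]) cube([86, 86, 1655]);
translate([86, 0, 174]) cube([1501, 86, 91]);
translate([86, 0, 1501]) cube([1501, 86, 91]);
translate([165, 86, 109]) cube([78, 24, 1491]);
translate([322, 86, 109]) cube([78, 24, 1491]);
translate([479, 86, 109]) cube([78, 24, 1491]);
translate([636, 86, 109]) cube([78, 24, 1491]);
translate([793, 86, 109]) cube([78, 24, 1491]);
translate([950, 86, 109]) cube([78, 24, 1491]);
translate([1107, 86, 109]) cube([78, 24, 1491]);
translate([1264, 86, 109]) cube([78, 24, 1491]);
translate([1421, 86, 109]) cube([78, 24, 1491]);


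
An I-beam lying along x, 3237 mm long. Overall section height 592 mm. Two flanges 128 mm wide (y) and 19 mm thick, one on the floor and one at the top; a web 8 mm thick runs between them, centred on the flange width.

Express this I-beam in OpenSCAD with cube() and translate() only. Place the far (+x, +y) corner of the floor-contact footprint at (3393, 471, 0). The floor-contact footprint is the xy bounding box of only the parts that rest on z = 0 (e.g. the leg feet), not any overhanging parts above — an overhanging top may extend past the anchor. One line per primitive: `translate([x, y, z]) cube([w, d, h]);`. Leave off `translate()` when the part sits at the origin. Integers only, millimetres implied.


translate([156, 343, 0]) cube([3237, 128, 19]);
translate([156, 403, 19]) cube([3237, 8, 554]);
translate([156, 343, 573]) cube([3237, 128, 19]);
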